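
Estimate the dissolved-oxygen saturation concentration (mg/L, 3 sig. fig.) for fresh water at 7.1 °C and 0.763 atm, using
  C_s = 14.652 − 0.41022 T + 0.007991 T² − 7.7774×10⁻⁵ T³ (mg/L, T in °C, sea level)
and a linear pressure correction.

C_s ≈ 9.24 mg/L

At sea level: C_s = 14.652 − 0.41022×7.1 + 0.007991×7.1² − 7.7774×10⁻⁵×7.1³ = 12.11 mg/L.
Pressure correction: C_s' = 12.11 × 0.763 = 9.243 mg/L.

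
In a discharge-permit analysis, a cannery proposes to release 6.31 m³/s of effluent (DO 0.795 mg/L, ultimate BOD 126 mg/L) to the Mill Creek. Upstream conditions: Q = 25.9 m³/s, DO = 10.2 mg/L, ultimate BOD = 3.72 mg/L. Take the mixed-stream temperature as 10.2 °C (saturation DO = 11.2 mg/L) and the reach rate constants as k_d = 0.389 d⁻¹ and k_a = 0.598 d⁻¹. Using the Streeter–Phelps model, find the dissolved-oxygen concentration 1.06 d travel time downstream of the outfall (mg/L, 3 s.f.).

DO ≈ 2.91 mg/L

Mixed DO = (25.9×10.2 + 6.31×0.795)/(25.9+6.31) = 269.2/32.21 = 8.358 mg/L.
Mixed L₀ = (25.9×3.72 + 6.31×126)/(32.21) = 891.4/32.21 = 27.67 mg/L.
Initial deficit D₀ = C_s − DO₀ = 11.2 − 8.358 = 2.842 mg/L.
D(1.06) = [0.389×27.67/(0.598−0.389)](e^(−0.389×1.06) − e^(−0.598×1.06)) + 2.842 e^(−0.598×1.06)
= 51.51 × (0.6621 − 0.5305) + 2.842 × 0.5305 = 8.285 mg/L.
DO = 11.2 − 8.285 = 2.915 mg/L.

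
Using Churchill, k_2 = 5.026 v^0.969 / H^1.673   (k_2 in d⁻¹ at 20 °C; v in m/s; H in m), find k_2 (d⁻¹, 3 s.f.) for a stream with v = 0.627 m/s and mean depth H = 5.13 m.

k_2 = 5.026 × 0.627^0.969 / 5.13^1.673 = 5.026 × 0.6361 / 15.42 = 0.2074 d⁻¹.

k_2 ≈ 0.207 d⁻¹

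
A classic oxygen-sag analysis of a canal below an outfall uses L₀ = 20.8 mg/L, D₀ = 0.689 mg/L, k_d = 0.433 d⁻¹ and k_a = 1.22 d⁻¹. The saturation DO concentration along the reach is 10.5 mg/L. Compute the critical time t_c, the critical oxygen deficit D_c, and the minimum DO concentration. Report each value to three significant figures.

t_c ≈ 1.24 d; D_c ≈ 4.32 mg/L; min DO ≈ 6.18 mg/L

At the critical point dD/dt = 0, so k_d L₀ e^(−k_d t) = k_a D. Substituting D(t) from the Streeter–Phelps equation and solving for t gives
t_c = ln[(k_a/k_d)(1 − D₀(k_a−k_d)/(k_d L₀))] / (k_a−k_d).
Here k_a−k_d = 0.7870 d⁻¹ and 1 − D₀(k_a−k_d)/(k_d L₀) = 1 − 0.689×0.7870/(0.433×20.8) = 0.9398, so
t_c = ln(2.818 × 0.9398) / 0.7870 = 0.9738 / 0.7870 = 1.237 d.
D_c = (k_d/k_a) L₀ e^(−k_d t_c) = (0.433/1.22) × 20.8 × e^(−0.433×1.237) = 0.3549 × 20.8 × 0.5852 = 4.320 mg/L.
Minimum DO = C_s − D_c = 10.5 − 4.320 = 6.180 mg/L.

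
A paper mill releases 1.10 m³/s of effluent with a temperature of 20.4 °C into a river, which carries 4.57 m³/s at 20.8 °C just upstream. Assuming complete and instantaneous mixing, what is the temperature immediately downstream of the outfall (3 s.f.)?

Flow-weighted mixing: C = (Q_r C_r + Q_w C_w)/(Q_r + Q_w)
= (4.57×20.8 + 1.10×20.4)/(4.57 + 1.10) = 117.5/5.670 = 20.72 °C.

20.7 °C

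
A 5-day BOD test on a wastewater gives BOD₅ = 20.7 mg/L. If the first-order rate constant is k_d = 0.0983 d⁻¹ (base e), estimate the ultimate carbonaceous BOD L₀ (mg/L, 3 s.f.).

L₀ ≈ 53.3 mg/L

BOD₅ = L₀(1 − e^(−5k_d)) ⇒ L₀ = BOD₅ / (1 − e^(−5×0.0983))
= 20.7 / (1 − 0.6117) = 20.7 / 0.3883 = 53.31 mg/L.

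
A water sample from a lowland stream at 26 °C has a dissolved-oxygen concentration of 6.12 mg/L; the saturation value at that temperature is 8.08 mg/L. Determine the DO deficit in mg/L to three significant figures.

D = C_s − C = 8.08 − 6.12 = 1.96 mg/L.

D ≈ 1.96 mg/L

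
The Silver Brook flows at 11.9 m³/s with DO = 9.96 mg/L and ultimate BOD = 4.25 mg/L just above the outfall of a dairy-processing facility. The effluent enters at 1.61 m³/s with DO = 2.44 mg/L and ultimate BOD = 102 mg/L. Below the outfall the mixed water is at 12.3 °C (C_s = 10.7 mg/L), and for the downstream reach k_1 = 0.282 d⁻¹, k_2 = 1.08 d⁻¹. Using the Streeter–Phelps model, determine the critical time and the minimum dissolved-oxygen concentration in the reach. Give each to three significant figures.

Mixed DO = (11.9×9.96 + 1.61×2.44)/(11.9+1.61) = 122.5/13.51 = 9.064 mg/L.
Mixed L₀ = (11.9×4.25 + 1.61×102)/(13.51) = 214.8/13.51 = 15.90 mg/L.
Initial deficit D₀ = C_s − DO₀ = 10.7 − 9.064 = 1.636 mg/L.
t_c = (1/0.7980) ln[(1.08/0.282)(1 − 1.636×0.7980/(0.282×15.90))] = 1.253 × ln(2.714) = 1.251 d.
D_c = (0.282/1.08) × 15.90 × e^(−0.282×1.251) = 0.2611 × 15.90 × 0.7027 = 2.917 mg/L.
Minimum DO = 10.7 − 2.917 = 7.783 mg/L.

t_c ≈ 1.25 d; minimum DO ≈ 7.78 mg/L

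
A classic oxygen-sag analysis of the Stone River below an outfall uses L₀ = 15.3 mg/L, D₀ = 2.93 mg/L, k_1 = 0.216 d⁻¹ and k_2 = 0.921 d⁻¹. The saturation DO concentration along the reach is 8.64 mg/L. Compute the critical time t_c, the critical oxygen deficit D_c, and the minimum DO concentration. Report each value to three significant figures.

t_c ≈ 0.666 d; D_c ≈ 3.11 mg/L; min DO ≈ 5.53 mg/L

t_c = [1/(k_2−k_1)] ln[(k_2/k_1)(1 − D₀(k_2−k_1)/(k_1 L₀))]
= [1/(0.921−0.216)] ln[(0.921/0.216)(1 − 2.93×0.7050/(0.216×15.3))]
= (1/0.7050) ln[4.264 × 0.3750] = 1.418 × ln(1.599) = 1.418 × 0.4692 = 0.6656 d.
L(t_c) = L₀ e^(−k_1 t_c) = 15.3 × 0.8661 = 13.25 mg/L, and at the critical point k_2 D_c = k_1 L, so D_c = (0.216/0.921) × 13.25 = 3.108 mg/L.
Minimum DO = C_s − D_c = 8.64 − 3.108 = 5.532 mg/L.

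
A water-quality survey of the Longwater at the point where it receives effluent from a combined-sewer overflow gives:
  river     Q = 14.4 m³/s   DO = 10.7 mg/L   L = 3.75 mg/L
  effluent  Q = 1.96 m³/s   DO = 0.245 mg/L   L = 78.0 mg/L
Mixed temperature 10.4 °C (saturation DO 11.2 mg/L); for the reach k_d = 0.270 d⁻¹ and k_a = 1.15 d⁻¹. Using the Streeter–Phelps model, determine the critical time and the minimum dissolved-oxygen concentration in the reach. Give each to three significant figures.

t_c ≈ 0.964 d; minimum DO ≈ 8.91 mg/L

Mixed DO = (14.4×10.7 + 1.96×0.245)/(14.4+1.96) = 154.6/16.36 = 9.447 mg/L.
Mixed L₀ = (14.4×3.75 + 1.96×78.0)/(16.36) = 206.9/16.36 = 12.65 mg/L.
Initial deficit D₀ = C_s − DO₀ = 11.2 − 9.447 = 1.753 mg/L.
t_c = (1/0.8800) ln[(1.15/0.270)(1 − 1.753×0.8800/(0.270×12.65))] = 1.136 × ln(2.335) = 0.9638 d.
D_c = (0.270/1.15) × 12.65 × e^(−0.270×0.9638) = 0.2348 × 12.65 × 0.7709 = 2.289 mg/L.
Minimum DO = 11.2 − 2.289 = 8.911 mg/L.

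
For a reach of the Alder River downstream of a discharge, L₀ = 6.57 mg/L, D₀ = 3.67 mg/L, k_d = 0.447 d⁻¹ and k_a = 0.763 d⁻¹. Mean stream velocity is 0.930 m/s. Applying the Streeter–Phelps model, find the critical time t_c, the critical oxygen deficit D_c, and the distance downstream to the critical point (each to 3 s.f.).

t_c = [1/(k_a−k_d)] ln[(k_a/k_d)(1 − D₀(k_a−k_d)/(k_d L₀))]
= [1/(0.763−0.447)] ln[(0.763/0.447)(1 − 3.67×0.3160/(0.447×6.57))]
= (1/0.3160) ln[1.707 × 0.6051] = 3.165 × ln(1.033) = 3.165 × 0.03235 = 0.1024 d.
L(t_c) = L₀ e^(−k_d t_c) = 6.57 × 0.9553 = 6.276 mg/L, and at the critical point k_a D_c = k_d L, so D_c = (0.447/0.763) × 6.276 = 3.677 mg/L.
x_c = v t_c = 0.930 m/s × 0.1024 d × 86400 s/d = 8225 m ≈ 8.23 km.

t_c ≈ 0.102 d; D_c ≈ 3.68 mg/L; x_c ≈ 8.23 km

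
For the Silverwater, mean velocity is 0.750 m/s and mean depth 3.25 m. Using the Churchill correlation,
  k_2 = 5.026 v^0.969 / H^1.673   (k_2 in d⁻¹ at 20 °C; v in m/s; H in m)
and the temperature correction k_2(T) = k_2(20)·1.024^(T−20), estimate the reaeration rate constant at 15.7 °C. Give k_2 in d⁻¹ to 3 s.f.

k_2 ≈ 0.478 d⁻¹

k_2(20) = 5.026 × 0.750^0.969 / 3.25^1.673 = 5.026 × 0.7567 / 7.184 = 0.5294 d⁻¹.
k_2(15.7) = 0.5294 × 1.024^(15.7−20) = 0.5294 × 0.9030 = 0.4781 d⁻¹.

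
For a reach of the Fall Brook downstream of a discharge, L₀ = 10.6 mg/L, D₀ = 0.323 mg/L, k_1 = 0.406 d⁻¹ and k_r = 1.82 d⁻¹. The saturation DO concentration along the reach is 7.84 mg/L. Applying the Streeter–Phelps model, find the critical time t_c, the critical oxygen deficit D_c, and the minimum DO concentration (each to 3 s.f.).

t_c = [1/(k_r−k_1)] ln[(k_r/k_1)(1 − D₀(k_r−k_1)/(k_1 L₀))]
= [1/(1.82−0.406)] ln[(1.82/0.406)(1 − 0.323×1.414/(0.406×10.6))]
= (1/1.414) ln[4.483 × 0.8939] = 0.7072 × ln(4.007) = 0.7072 × 1.388 = 0.9816 d.
D_c = (k_1/k_r) L₀ e^(−k_1 t_c) = (0.406/1.82) × 10.6 × e^(−0.406×0.9816) = 0.2231 × 10.6 × 0.6713 = 1.587 mg/L.
Minimum DO = C_s − D_c = 7.84 − 1.587 = 6.253 mg/L.

t_c ≈ 0.982 d; D_c ≈ 1.59 mg/L; min DO ≈ 6.25 mg/L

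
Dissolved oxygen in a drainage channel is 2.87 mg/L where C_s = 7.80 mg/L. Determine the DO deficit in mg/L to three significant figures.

D ≈ 4.93 mg/L

D = C_s − C = 7.80 − 2.87 = 4.93 mg/L.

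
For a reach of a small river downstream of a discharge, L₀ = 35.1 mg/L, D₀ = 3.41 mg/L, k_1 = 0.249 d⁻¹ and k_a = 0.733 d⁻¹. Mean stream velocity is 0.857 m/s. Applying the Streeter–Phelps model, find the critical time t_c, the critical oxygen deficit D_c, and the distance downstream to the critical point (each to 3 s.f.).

t_c ≈ 1.80 d; D_c ≈ 7.62 mg/L; x_c ≈ 133 km

At the critical point dD/dt = 0, so k_1 L₀ e^(−k_1 t) = k_a D. Substituting D(t) from the Streeter–Phelps equation and solving for t gives
t_c = ln[(k_a/k_1)(1 − D₀(k_a−k_1)/(k_1 L₀))] / (k_a−k_1).
Here k_a−k_1 = 0.4840 d⁻¹ and 1 − D₀(k_a−k_1)/(k_1 L₀) = 1 − 3.41×0.4840/(0.249×35.1) = 0.8112, so
t_c = ln(2.944 × 0.8112) / 0.4840 = 0.8704 / 0.4840 = 1.798 d.
L(t_c) = L₀ e^(−k_1 t_c) = 35.1 × 0.6390 = 22.43 mg/L, and at the critical point k_a D_c = k_1 L, so D_c = (0.249/0.733) × 22.43 = 7.620 mg/L.
x_c = v t_c = 0.857 m/s × 1.798 d × 86400 s/d = 133200 m ≈ 133 km.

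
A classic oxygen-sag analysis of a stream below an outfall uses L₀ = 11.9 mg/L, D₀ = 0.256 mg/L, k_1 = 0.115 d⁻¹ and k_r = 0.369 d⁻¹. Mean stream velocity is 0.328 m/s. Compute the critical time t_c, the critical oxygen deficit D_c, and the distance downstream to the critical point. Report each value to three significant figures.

t_c ≈ 4.40 d; D_c ≈ 2.24 mg/L; x_c ≈ 125 km

t_c = [1/(k_r−k_1)] ln[(k_r/k_1)(1 − D₀(k_r−k_1)/(k_1 L₀))]
= [1/(0.369−0.115)] ln[(0.369/0.115)(1 − 0.256×0.2540/(0.115×11.9))]
= (1/0.2540) ln[3.209 × 0.9525] = 3.937 × ln(3.056) = 3.937 × 1.117 = 4.398 d.
D_c = (k_1/k_r) L₀ e^(−k_1 t_c) = (0.115/0.369) × 11.9 × e^(−0.115×4.398) = 0.3117 × 11.9 × 0.6030 = 2.236 mg/L.
x_c = v t_c = 0.328 m/s × 4.398 d × 86400 s/d = 124600 m ≈ 125 km.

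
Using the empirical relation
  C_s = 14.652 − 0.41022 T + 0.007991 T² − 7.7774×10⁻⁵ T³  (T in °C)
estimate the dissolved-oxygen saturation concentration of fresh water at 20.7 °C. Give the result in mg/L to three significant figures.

C_s = 14.652 − 0.41022×20.7 + 0.007991×20.7² − 7.7774×10⁻⁵×20.7³ = 8.895 mg/L.

C_s ≈ 8.89 mg/L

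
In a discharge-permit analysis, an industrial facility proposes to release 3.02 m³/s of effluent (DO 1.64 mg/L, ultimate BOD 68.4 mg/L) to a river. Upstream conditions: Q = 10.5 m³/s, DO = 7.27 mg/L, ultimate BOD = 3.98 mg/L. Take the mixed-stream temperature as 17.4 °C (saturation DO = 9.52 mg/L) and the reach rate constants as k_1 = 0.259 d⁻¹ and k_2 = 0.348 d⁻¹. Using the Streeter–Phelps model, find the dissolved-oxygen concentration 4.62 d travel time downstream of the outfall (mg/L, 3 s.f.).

Mixed DO = (10.5×7.27 + 3.02×1.64)/(10.5+3.02) = 81.29/13.52 = 6.012 mg/L.
Mixed L₀ = (10.5×3.98 + 3.02×68.4)/(13.52) = 248.4/13.52 = 18.37 mg/L.
Initial deficit D₀ = C_s − DO₀ = 9.52 − 6.012 = 3.508 mg/L.
D(4.62) = [0.259×18.37/(0.348−0.259)](e^(−0.259×4.62) − e^(−0.348×4.62)) + 3.508 e^(−0.348×4.62)
= 53.46 × (0.3022 − 0.2003) + 3.508 × 0.2003 = 6.150 mg/L.
DO = 9.52 − 6.150 = 3.370 mg/L.

DO ≈ 3.37 mg/L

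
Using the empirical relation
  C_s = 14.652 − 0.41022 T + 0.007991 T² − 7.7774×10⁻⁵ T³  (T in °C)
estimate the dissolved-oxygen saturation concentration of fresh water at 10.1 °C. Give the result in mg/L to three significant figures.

C_s ≈ 11.2 mg/L

C_s = 14.652 − 0.41022×10.1 + 0.007991×10.1² − 7.7774×10⁻⁵×10.1³ = 11.24 mg/L.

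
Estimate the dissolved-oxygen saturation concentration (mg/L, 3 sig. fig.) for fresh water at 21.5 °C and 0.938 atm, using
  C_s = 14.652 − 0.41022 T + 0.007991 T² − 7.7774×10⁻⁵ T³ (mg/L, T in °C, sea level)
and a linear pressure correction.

At sea level: C_s = 14.652 − 0.41022×21.5 + 0.007991×21.5² − 7.7774×10⁻⁵×21.5³ = 8.753 mg/L.
Pressure correction: C_s' = 8.753 × 0.938 = 8.210 mg/L.

C_s ≈ 8.21 mg/L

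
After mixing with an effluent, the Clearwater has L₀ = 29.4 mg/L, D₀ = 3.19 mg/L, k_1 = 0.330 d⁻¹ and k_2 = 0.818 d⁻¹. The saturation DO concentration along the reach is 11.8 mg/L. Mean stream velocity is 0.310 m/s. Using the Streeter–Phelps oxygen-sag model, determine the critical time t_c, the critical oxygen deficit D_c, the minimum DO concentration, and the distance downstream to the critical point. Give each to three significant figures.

t_c ≈ 1.50 d; D_c ≈ 7.23 mg/L; min DO ≈ 4.57 mg/L; x_c ≈ 40.2 km

At the critical point dD/dt = 0, so k_1 L₀ e^(−k_1 t) = k_2 D. Substituting D(t) from the Streeter–Phelps equation and solving for t gives
t_c = ln[(k_2/k_1)(1 − D₀(k_2−k_1)/(k_1 L₀))] / (k_2−k_1).
Here k_2−k_1 = 0.4880 d⁻¹ and 1 − D₀(k_2−k_1)/(k_1 L₀) = 1 − 3.19×0.4880/(0.330×29.4) = 0.8395, so
t_c = ln(2.479 × 0.8395) / 0.4880 = 0.7329 / 0.4880 = 1.502 d.
L(t_c) = L₀ e^(−k_1 t_c) = 29.4 × 0.6092 = 17.91 mg/L, and at the critical point k_2 D_c = k_1 L, so D_c = (0.330/0.818) × 17.91 = 7.226 mg/L.
Minimum DO = C_s − D_c = 11.8 − 7.226 = 4.574 mg/L.
x_c = v t_c = 0.310 m/s × 1.502 d × 86400 s/d = 40220 m ≈ 40.2 km.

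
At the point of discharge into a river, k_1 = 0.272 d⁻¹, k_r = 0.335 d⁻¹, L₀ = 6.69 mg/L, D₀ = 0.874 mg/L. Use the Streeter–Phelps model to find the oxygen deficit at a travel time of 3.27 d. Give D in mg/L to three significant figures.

D ≈ 2.50 mg/L

k_1 L₀/(k_r−k_1) = 0.272×6.69/(0.335−0.272) = 1.820/0.06300 = 28.88 mg/L.
e^(−k_1 t) = e^(−0.272×3.270) = 0.4109; e^(−k_r t) = e^(−0.335×3.270) = 0.3344.
D = 28.88 × (0.4109 − 0.3344) + 0.874 × 0.3344 = 2.210 + 0.2923 = 2.502 mg/L.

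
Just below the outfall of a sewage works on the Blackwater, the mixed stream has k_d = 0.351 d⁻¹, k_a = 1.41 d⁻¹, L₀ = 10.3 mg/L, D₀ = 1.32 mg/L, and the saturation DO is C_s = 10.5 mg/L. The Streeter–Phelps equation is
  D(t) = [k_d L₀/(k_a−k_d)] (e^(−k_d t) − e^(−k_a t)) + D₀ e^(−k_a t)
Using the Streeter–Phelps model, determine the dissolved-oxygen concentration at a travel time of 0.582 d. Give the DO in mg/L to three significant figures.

k_d L₀/(k_a−k_d) = 0.351×10.3/(1.41−0.351) = 3.615/1.059 = 3.414 mg/L.
e^(−k_d t) = e^(−0.351×0.5820) = 0.8152; e^(−k_a t) = e^(−1.41×0.5820) = 0.4402.
D = 3.414 × (0.8152 − 0.4402) + 1.32 × 0.4402 = 1.280 + 0.5810 = 1.861 mg/L.
DO = C_s − D = 10.5 − 1.861 = 8.639 mg/L.

DO ≈ 8.64 mg/L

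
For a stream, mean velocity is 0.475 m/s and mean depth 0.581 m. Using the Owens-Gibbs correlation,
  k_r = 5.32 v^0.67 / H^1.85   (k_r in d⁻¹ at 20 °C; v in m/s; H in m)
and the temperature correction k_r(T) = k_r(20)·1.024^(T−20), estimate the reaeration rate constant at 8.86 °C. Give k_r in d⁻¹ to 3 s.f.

k_r ≈ 6.77 d⁻¹

k_r(20) = 5.32 × 0.475^0.67 / 0.581^1.85 = 5.32 × 0.6073 / 0.3662 = 8.822 d⁻¹.
k_r(8.86) = 8.822 × 1.024^(8.86−20) = 8.822 × 0.7678 = 6.774 d⁻¹.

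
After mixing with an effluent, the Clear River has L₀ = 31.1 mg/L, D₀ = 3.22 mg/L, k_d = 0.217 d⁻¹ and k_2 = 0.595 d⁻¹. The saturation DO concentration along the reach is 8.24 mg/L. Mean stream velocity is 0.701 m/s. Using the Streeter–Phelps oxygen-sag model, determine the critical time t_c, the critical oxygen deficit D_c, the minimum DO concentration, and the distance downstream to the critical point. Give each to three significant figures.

t_c ≈ 2.14 d; D_c ≈ 7.13 mg/L; min DO ≈ 1.11 mg/L; x_c ≈ 130 km

With k_2/k_d = 2.742 and 1 − D₀(k_2−k_d)/(k_d L₀) = 0.8196,
t_c = ln(2.742 × 0.8196) / (0.595 − 0.217) = ln(2.247) / 0.3780 = 0.8098/0.3780 = 2.142 d.
L(t_c) = L₀ e^(−k_d t_c) = 31.1 × 0.6282 = 19.54 mg/L, and at the critical point k_2 D_c = k_d L, so D_c = (0.217/0.595) × 19.54 = 7.125 mg/L.
Minimum DO = C_s − D_c = 8.24 − 7.125 = 1.115 mg/L.
x_c = v t_c = 0.701 m/s × 2.142 d × 86400 s/d = 129700 m ≈ 130 km.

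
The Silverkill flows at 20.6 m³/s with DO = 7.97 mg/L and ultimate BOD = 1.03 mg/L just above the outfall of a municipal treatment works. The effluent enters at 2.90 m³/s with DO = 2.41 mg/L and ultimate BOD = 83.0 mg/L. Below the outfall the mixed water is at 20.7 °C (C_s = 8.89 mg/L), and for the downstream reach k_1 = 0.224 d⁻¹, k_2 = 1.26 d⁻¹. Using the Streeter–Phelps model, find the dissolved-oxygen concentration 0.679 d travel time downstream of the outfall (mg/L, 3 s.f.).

DO ≈ 7.16 mg/L

Mixed DO = (20.6×7.97 + 2.90×2.41)/(20.6+2.90) = 171.2/23.50 = 7.284 mg/L.
Mixed L₀ = (20.6×1.03 + 2.90×83.0)/(23.50) = 261.9/23.50 = 11.15 mg/L.
Initial deficit D₀ = C_s − DO₀ = 8.89 − 7.284 = 1.606 mg/L.
D(0.679) = [0.224×11.15/(1.26−0.224)](e^(−0.224×0.679) − e^(−1.26×0.679)) + 1.606 e^(−1.26×0.679)
= 2.410 × (0.8589 − 0.4251) + 1.606 × 0.4251 = 1.728 mg/L.
DO = 8.89 − 1.728 = 7.162 mg/L.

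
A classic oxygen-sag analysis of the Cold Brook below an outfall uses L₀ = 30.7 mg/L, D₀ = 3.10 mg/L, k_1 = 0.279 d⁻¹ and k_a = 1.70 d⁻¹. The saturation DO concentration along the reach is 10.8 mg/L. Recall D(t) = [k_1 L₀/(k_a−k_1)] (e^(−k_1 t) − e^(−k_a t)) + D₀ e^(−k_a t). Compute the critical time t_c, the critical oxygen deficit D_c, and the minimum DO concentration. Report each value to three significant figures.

t_c = [1/(k_a−k_1)] ln[(k_a/k_1)(1 − D₀(k_a−k_1)/(k_1 L₀))]
= [1/(1.70−0.279)] ln[(1.70/0.279)(1 − 3.10×1.421/(0.279×30.7))]
= (1/1.421) ln[6.093 × 0.4857] = 0.7037 × ln(2.959) = 0.7037 × 1.085 = 0.7636 d.
L(t_c) = L₀ e^(−k_1 t_c) = 30.7 × 0.8081 = 24.81 mg/L, and at the critical point k_a D_c = k_1 L, so D_c = (0.279/1.70) × 24.81 = 4.072 mg/L.
Minimum DO = C_s − D_c = 10.8 − 4.072 = 6.728 mg/L.

t_c ≈ 0.764 d; D_c ≈ 4.07 mg/L; min DO ≈ 6.73 mg/L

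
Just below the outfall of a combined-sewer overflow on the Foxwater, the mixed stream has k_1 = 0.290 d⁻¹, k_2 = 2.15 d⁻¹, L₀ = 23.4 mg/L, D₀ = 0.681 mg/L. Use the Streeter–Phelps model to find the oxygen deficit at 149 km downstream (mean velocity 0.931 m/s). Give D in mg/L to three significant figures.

Travel time t = x/v = 149 km / (0.931 m/s) = 149000 m / 0.931 m/s = 160000 s = 1.852 d.
k_1 L₀/(k_2−k_1) = 0.290×23.4/(2.15−0.290) = 6.786/1.860 = 3.648 mg/L.
e^(−k_1 t) = e^(−0.290×1.852) = 0.5844; e^(−k_2 t) = e^(−2.15×1.852) = 0.01864.
D = 3.648 × (0.5844 − 0.01864) + 0.681 × 0.01864 = 2.064 + 0.01269 = 2.077 mg/L.

D ≈ 2.08 mg/L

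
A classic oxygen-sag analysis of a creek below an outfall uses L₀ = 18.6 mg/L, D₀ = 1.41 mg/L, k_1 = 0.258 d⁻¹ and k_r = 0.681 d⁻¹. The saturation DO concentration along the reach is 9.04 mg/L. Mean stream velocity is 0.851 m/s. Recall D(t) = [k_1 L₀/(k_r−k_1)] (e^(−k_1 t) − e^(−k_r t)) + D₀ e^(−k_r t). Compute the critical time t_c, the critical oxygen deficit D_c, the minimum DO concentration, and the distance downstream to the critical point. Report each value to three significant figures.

At the critical point dD/dt = 0, so k_1 L₀ e^(−k_1 t) = k_r D. Substituting D(t) from the Streeter–Phelps equation and solving for t gives
t_c = ln[(k_r/k_1)(1 − D₀(k_r−k_1)/(k_1 L₀))] / (k_r−k_1).
Here k_r−k_1 = 0.4230 d⁻¹ and 1 − D₀(k_r−k_1)/(k_1 L₀) = 1 − 1.41×0.4230/(0.258×18.6) = 0.8757, so
t_c = ln(2.640 × 0.8757) / 0.4230 = 0.8379 / 0.4230 = 1.981 d.
L(t_c) = L₀ e^(−k_1 t_c) = 18.6 × 0.5999 = 11.16 mg/L, and at the critical point k_r D_c = k_1 L, so D_c = (0.258/0.681) × 11.16 = 4.227 mg/L.
Minimum DO = C_s − D_c = 9.04 − 4.227 = 4.813 mg/L.
x_c = v t_c = 0.851 m/s × 1.981 d × 86400 s/d = 145600 m ≈ 146 km.

t_c ≈ 1.98 d; D_c ≈ 4.23 mg/L; min DO ≈ 4.81 mg/L; x_c ≈ 146 km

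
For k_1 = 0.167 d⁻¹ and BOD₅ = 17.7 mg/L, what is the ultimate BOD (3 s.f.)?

L₀ ≈ 31.3 mg/L

BOD₅ = L₀(1 − e^(−5k_1)) ⇒ L₀ = BOD₅ / (1 − e^(−5×0.167))
= 17.7 / (1 − 0.4339) = 17.7 / 0.5661 = 31.27 mg/L.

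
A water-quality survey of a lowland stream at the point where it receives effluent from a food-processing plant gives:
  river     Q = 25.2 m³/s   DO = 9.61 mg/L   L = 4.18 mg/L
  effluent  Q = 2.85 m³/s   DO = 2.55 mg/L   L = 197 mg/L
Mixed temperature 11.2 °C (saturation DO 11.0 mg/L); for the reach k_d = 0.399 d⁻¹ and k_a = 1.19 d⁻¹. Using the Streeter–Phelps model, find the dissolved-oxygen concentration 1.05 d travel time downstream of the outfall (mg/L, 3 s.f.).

Mixed DO = (25.2×9.61 + 2.85×2.55)/(25.2+2.85) = 249.4/28.05 = 8.893 mg/L.
Mixed L₀ = (25.2×4.18 + 2.85×197)/(28.05) = 666.8/28.05 = 23.77 mg/L.
Initial deficit D₀ = C_s − DO₀ = 11.0 − 8.893 = 2.107 mg/L.
D(1.05) = [0.399×23.77/(1.19−0.399)](e^(−0.399×1.05) − e^(−1.19×1.05)) + 2.107 e^(−1.19×1.05)
= 11.99 × (0.6577 − 0.2866) + 2.107 × 0.2866 = 5.054 mg/L.
DO = 11.0 − 5.054 = 5.946 mg/L.

DO ≈ 5.95 mg/L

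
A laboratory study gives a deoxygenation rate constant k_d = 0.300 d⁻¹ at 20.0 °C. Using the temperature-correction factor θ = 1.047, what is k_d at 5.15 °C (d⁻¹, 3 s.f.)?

k_d(T₂) = k_d(T₁) · θ^(T₂−T₁) = 0.300 × 1.047^(5.15−20.0)
= 0.300 × 1.047^-14.8 = 0.300 × 0.5056 = 0.1517 d⁻¹.

k_d ≈ 0.152 d⁻¹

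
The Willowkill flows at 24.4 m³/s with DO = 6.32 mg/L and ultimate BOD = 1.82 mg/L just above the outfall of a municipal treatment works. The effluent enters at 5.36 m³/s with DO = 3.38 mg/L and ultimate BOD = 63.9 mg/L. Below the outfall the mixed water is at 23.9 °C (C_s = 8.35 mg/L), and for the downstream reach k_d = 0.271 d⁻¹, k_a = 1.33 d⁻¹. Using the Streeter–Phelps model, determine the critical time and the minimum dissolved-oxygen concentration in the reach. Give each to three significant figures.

t_c ≈ 0.117 d; minimum DO ≈ 5.78 mg/L

Mixed DO = (24.4×6.32 + 5.36×3.38)/(24.4+5.36) = 172.3/29.76 = 5.790 mg/L.
Mixed L₀ = (24.4×1.82 + 5.36×63.9)/(29.76) = 386.9/29.76 = 13.00 mg/L.
Initial deficit D₀ = C_s − DO₀ = 8.35 − 5.790 = 2.560 mg/L.
t_c = (1/1.059) ln[(1.33/0.271)(1 − 2.560×1.059/(0.271×13.00))] = 0.9443 × ln(1.132) = 0.1172 d.
D_c = (0.271/1.33) × 13.00 × e^(−0.271×0.1172) = 0.2038 × 13.00 × 0.9687 = 2.566 mg/L.
Minimum DO = 8.35 − 2.566 = 5.784 mg/L.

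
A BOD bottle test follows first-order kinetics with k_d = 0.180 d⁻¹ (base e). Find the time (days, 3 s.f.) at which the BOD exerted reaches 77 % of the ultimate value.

t ≈ 8.16 d

y/L₀ = 1 − e^(−k_d t) = 0.77 ⇒ e^(−k_d t) = 0.230
t = −ln(0.230) / 0.180 = 1.470 / 0.180 = 8.165 d.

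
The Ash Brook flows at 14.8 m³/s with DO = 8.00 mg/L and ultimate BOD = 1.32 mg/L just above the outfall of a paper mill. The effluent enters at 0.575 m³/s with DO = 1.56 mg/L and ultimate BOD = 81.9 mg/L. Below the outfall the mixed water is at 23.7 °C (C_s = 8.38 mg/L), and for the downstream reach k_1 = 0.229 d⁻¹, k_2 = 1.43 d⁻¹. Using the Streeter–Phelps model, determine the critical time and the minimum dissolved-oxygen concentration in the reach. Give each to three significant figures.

Mixed DO = (14.8×8.00 + 0.575×1.56)/(14.8+0.575) = 119.3/15.38 = 7.759 mg/L.
Mixed L₀ = (14.8×1.32 + 0.575×81.9)/(15.38) = 66.63/15.38 = 4.334 mg/L.
Initial deficit D₀ = C_s − DO₀ = 8.38 − 7.759 = 0.6208 mg/L.
t_c = (1/1.201) ln[(1.43/0.229)(1 − 0.6208×1.201/(0.229×4.334))] = 0.8326 × ln(1.553) = 0.3663 d.
D_c = (0.229/1.43) × 4.334 × e^(−0.229×0.3663) = 0.1601 × 4.334 × 0.9195 = 0.6381 mg/L.
Minimum DO = 8.38 − 0.6381 = 7.742 mg/L.

t_c ≈ 0.366 d; minimum DO ≈ 7.74 mg/L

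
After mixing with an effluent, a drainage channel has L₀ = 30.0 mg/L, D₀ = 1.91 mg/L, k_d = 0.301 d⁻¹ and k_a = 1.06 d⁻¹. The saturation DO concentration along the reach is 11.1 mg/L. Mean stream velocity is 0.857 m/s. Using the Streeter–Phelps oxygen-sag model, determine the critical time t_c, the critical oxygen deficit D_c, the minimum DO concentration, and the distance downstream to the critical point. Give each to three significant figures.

At the critical point dD/dt = 0, so k_d L₀ e^(−k_d t) = k_a D. Substituting D(t) from the Streeter–Phelps equation and solving for t gives
t_c = ln[(k_a/k_d)(1 − D₀(k_a−k_d)/(k_d L₀))] / (k_a−k_d).
Here k_a−k_d = 0.7590 d⁻¹ and 1 − D₀(k_a−k_d)/(k_d L₀) = 1 − 1.91×0.7590/(0.301×30.0) = 0.8395, so
t_c = ln(3.522 × 0.8395) / 0.7590 = 1.084 / 0.7590 = 1.428 d.
D_c = (k_d/k_a) L₀ e^(−k_d t_c) = (0.301/1.06) × 30.0 × e^(−0.301×1.428) = 0.2840 × 30.0 × 0.6506 = 5.542 mg/L.
Minimum DO = C_s − D_c = 11.1 − 5.542 = 5.558 mg/L.
x_c = v t_c = 0.857 m/s × 1.428 d × 86400 s/d = 105700 m ≈ 106 km.

t_c ≈ 1.43 d; D_c ≈ 5.54 mg/L; min DO ≈ 5.56 mg/L; x_c ≈ 106 km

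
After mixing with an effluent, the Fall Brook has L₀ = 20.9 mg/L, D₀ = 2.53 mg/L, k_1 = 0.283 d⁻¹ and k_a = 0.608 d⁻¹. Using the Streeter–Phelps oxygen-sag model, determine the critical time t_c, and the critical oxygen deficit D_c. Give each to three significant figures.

With k_a/k_1 = 2.148 and 1 − D₀(k_a−k_1)/(k_1 L₀) = 0.8610,
t_c = ln(2.148 × 0.8610) / (0.608 − 0.283) = ln(1.850) / 0.3250 = 0.6150/0.3250 = 1.892 d.
D_c = (k_1/k_a) L₀ e^(−k_1 t_c) = (0.283/0.608) × 20.9 × e^(−0.283×1.892) = 0.4655 × 20.9 × 0.5853 = 5.694 mg/L.

t_c ≈ 1.89 d; D_c ≈ 5.69 mg/L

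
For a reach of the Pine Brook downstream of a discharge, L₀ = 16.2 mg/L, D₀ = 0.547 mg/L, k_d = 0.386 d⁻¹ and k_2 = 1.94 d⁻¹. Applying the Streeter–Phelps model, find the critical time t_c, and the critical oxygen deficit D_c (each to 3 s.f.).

t_c = [1/(k_2−k_d)] ln[(k_2/k_d)(1 − D₀(k_2−k_d)/(k_d L₀))]
= [1/(1.94−0.386)] ln[(1.94/0.386)(1 − 0.547×1.554/(0.386×16.2))]
= (1/1.554) ln[5.026 × 0.8641] = 0.6435 × ln(4.343) = 0.6435 × 1.468 = 0.9450 d.
D_c = (k_d/k_2) L₀ e^(−k_d t_c) = (0.386/1.94) × 16.2 × e^(−0.386×0.9450) = 0.1990 × 16.2 × 0.6944 = 2.238 mg/L.

t_c ≈ 0.945 d; D_c ≈ 2.24 mg/L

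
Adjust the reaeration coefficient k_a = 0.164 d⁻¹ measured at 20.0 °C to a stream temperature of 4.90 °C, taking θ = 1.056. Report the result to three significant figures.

k_a ≈ 0.0720 d⁻¹

k_a(T₂) = k_a(T₁) · θ^(T₂−T₁) = 0.164 × 1.056^(4.90−20.0)
= 0.164 × 1.056^-15.1 = 0.164 × 0.4392 = 0.07203 d⁻¹.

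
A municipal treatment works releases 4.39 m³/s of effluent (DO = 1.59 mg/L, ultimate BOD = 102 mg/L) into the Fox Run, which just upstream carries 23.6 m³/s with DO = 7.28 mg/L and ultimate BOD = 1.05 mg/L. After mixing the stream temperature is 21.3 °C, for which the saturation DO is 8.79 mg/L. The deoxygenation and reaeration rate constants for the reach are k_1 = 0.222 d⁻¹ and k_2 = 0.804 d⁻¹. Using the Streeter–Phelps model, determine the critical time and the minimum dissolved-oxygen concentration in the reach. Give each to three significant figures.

Mixed DO = (23.6×7.28 + 4.39×1.59)/(23.6+4.39) = 178.8/27.99 = 6.388 mg/L.
Mixed L₀ = (23.6×1.05 + 4.39×102)/(27.99) = 472.6/27.99 = 16.88 mg/L.
Initial deficit D₀ = C_s − DO₀ = 8.79 − 6.388 = 2.402 mg/L.
t_c = (1/0.5820) ln[(0.804/0.222)(1 − 2.402×0.5820/(0.222×16.88))] = 1.718 × ln(2.271) = 1.409 d.
D_c = (0.222/0.804) × 16.88 × e^(−0.222×1.409) = 0.2761 × 16.88 × 0.7314 = 3.410 mg/L.
Minimum DO = 8.79 − 3.410 = 5.380 mg/L.

t_c ≈ 1.41 d; minimum DO ≈ 5.38 mg/L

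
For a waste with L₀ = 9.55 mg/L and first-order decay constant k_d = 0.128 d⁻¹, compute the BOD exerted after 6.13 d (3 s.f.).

y ≈ 5.19 mg/L

y_t = L₀(1 − e^(−k_d t)) = 9.55 × (1 − e^(−0.128×6.13))
= 9.55 × (1 − 0.4563) = 9.55 × 0.5437 = 5.192 mg/L.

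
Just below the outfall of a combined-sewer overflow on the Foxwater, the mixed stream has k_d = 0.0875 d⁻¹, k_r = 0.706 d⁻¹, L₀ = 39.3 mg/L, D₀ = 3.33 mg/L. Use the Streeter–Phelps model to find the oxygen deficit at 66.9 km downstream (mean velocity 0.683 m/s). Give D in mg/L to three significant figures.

D ≈ 4.03 mg/L

Travel time t = x/v = 66.9 km / (0.683 m/s) = 66900 m / 0.683 m/s = 97950 s = 1.134 d.
k_d L₀/(k_r−k_d) = 0.0875×39.3/(0.706−0.0875) = 3.439/0.6185 = 5.560 mg/L.
e^(−k_d t) = e^(−0.0875×1.134) = 0.9056; e^(−k_r t) = e^(−0.706×1.134) = 0.4492.
D = 5.560 × (0.9056 − 0.4492) + 3.33 × 0.4492 = 2.538 + 1.496 = 4.033 mg/L.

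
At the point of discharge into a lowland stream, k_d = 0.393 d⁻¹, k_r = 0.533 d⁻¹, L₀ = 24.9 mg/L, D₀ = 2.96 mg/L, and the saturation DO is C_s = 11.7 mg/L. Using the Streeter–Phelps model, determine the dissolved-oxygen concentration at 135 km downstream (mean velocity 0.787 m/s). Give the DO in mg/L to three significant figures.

DO ≈ 2.90 mg/L

Travel time t = x/v = 135 km / (0.787 m/s) = 135000 m / 0.787 m/s = 171500 s = 1.985 d.
k_d L₀/(k_r−k_d) = 0.393×24.9/(0.533−0.393) = 9.786/0.1400 = 69.90 mg/L.
e^(−k_d t) = e^(−0.393×1.985) = 0.4583; e^(−k_r t) = e^(−0.533×1.985) = 0.3471.
D = 69.90 × (0.4583 − 0.3471) + 2.96 × 0.3471 = 7.773 + 1.027 = 8.801 mg/L.
DO = C_s − D = 11.7 − 8.801 = 2.899 mg/L.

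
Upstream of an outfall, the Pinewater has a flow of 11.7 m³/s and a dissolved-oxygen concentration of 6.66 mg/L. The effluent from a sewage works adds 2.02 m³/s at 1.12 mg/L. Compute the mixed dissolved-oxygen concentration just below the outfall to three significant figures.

5.84 mg/L

Flow-weighted mixing: C = (Q_r C_r + Q_w C_w)/(Q_r + Q_w)
= (11.7×6.66 + 2.02×1.12)/(11.7 + 2.02) = 80.18/13.72 = 5.844 mg/L.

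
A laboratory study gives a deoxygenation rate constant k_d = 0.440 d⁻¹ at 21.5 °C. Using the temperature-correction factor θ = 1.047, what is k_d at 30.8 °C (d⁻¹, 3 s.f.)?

k_d ≈ 0.674 d⁻¹

k_d(T₂) = k_d(T₁) · θ^(T₂−T₁) = 0.440 × 1.047^(30.8−21.5)
= 0.440 × 1.047^9.30 = 0.440 × 1.533 = 0.6745 d⁻¹.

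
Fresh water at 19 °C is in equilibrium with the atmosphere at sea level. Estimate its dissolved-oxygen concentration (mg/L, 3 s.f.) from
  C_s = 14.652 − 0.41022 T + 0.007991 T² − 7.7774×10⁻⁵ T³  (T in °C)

C_s ≈ 9.21 mg/L

C_s = 14.652 − 0.41022×19 + 0.007991×19² − 7.7774×10⁻⁵×19³ = 9.209 mg/L.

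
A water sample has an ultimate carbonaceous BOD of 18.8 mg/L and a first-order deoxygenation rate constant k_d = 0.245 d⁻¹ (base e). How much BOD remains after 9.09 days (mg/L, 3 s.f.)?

L ≈ 2.03 mg/L

L_t = L₀ e^(−k_d t) = 18.8 × e^(−0.245×9.09) = 18.8 × 0.1078 = 2.028 mg/L.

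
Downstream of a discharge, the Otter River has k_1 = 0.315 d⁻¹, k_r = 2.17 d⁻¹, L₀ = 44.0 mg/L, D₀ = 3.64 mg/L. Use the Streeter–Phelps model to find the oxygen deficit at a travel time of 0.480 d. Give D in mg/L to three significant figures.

D ≈ 5.07 mg/L

k_1 L₀/(k_r−k_1) = 0.315×44.0/(2.17−0.315) = 13.86/1.855 = 7.472 mg/L.
e^(−k_1 t) = e^(−0.315×0.4800) = 0.8597; e^(−k_r t) = e^(−2.17×0.4800) = 0.3529.
D = 7.472 × (0.8597 − 0.3529) + 3.64 × 0.3529 = 3.787 + 1.285 = 5.071 mg/L.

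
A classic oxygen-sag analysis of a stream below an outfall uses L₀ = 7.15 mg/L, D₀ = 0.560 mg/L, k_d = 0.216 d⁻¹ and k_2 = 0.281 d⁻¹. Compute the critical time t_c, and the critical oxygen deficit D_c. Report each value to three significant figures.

t_c ≈ 3.68 d; D_c ≈ 2.48 mg/L

With k_2/k_d = 1.301 and 1 − D₀(k_2−k_d)/(k_d L₀) = 0.9764,
t_c = ln(1.301 × 0.9764) / (0.281 − 0.216) = ln(1.270) / 0.06500 = 0.2392/0.06500 = 3.680 d.
L(t_c) = L₀ e^(−k_d t_c) = 7.15 × 0.4516 = 3.229 mg/L, and at the critical point k_2 D_c = k_d L, so D_c = (0.216/0.281) × 3.229 = 2.482 mg/L.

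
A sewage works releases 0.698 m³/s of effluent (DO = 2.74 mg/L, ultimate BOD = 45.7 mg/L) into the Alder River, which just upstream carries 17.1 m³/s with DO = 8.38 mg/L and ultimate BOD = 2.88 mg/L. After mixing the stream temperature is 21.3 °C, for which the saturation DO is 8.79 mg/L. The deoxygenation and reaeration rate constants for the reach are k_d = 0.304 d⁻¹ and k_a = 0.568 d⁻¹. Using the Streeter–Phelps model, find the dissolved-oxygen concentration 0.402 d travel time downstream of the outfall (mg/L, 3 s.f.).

DO ≈ 7.82 mg/L

Mixed DO = (17.1×8.38 + 0.698×2.74)/(17.1+0.698) = 145.2/17.80 = 8.159 mg/L.
Mixed L₀ = (17.1×2.88 + 0.698×45.7)/(17.80) = 81.15/17.80 = 4.559 mg/L.
Initial deficit D₀ = C_s − DO₀ = 8.79 − 8.159 = 0.6312 mg/L.
D(0.402) = [0.304×4.559/(0.568−0.304)](e^(−0.304×0.402) − e^(−0.568×0.402)) + 0.6312 e^(−0.568×0.402)
= 5.250 × (0.8850 − 0.7959) + 0.6312 × 0.7959 = 0.9702 mg/L.
DO = 8.79 − 0.9702 = 7.820 mg/L.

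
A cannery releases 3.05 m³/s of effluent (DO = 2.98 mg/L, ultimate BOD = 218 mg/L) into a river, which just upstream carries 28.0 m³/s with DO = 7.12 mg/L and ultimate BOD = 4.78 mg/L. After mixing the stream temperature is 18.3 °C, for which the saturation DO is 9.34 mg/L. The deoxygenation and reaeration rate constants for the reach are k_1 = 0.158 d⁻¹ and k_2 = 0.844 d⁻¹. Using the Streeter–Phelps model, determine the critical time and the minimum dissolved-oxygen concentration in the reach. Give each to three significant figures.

t_c ≈ 1.59 d; minimum DO ≈ 5.59 mg/L

Mixed DO = (28.0×7.12 + 3.05×2.98)/(28.0+3.05) = 208.4/31.05 = 6.713 mg/L.
Mixed L₀ = (28.0×4.78 + 3.05×218)/(31.05) = 798.7/31.05 = 25.72 mg/L.
Initial deficit D₀ = C_s − DO₀ = 9.34 − 6.713 = 2.627 mg/L.
t_c = (1/0.6860) ln[(0.844/0.158)(1 − 2.627×0.6860/(0.158×25.72))] = 1.458 × ln(2.974) = 1.589 d.
D_c = (0.158/0.844) × 25.72 × e^(−0.158×1.589) = 0.1872 × 25.72 × 0.7780 = 3.747 mg/L.
Minimum DO = 9.34 − 3.747 = 5.593 mg/L.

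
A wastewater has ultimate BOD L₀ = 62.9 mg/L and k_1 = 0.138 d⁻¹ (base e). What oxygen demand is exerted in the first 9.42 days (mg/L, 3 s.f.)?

y ≈ 45.8 mg/L

y_t = L₀(1 − e^(−k_1 t)) = 62.9 × (1 − e^(−0.138×9.42))
= 62.9 × (1 − 0.2725) = 62.9 × 0.7275 = 45.76 mg/L.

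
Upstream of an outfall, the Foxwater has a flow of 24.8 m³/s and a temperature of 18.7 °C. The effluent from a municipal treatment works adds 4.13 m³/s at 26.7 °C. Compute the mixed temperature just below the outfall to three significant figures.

19.8 °C

Flow-weighted mixing: C = (Q_r C_r + Q_w C_w)/(Q_r + Q_w)
= (24.8×18.7 + 4.13×26.7)/(24.8 + 4.13) = 574.0/28.93 = 19.84 °C.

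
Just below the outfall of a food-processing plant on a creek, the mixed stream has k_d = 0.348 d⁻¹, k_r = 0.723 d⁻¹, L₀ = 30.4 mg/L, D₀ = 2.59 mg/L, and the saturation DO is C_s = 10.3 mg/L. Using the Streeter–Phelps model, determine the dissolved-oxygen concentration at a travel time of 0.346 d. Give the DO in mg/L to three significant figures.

k_d L₀/(k_r−k_d) = 0.348×30.4/(0.723−0.348) = 10.58/0.3750 = 28.21 mg/L.
e^(−k_d t) = e^(−0.348×0.3460) = 0.8866; e^(−k_r t) = e^(−0.723×0.3460) = 0.7787.
D = 28.21 × (0.8866 − 0.7787) + 2.59 × 0.7787 = 3.043 + 2.017 = 5.060 mg/L.
DO = C_s − D = 10.3 − 5.060 = 5.240 mg/L.

DO ≈ 5.24 mg/L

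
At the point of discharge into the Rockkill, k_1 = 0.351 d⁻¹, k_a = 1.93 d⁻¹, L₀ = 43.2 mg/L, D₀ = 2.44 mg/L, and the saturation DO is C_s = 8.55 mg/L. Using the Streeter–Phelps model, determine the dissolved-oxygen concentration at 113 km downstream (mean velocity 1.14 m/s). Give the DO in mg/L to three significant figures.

Travel time t = x/v = 113 km / (1.14 m/s) = 113000 m / 1.14 m/s = 99120 s = 1.147 d.
k_1 L₀/(k_a−k_1) = 0.351×43.2/(1.93−0.351) = 15.16/1.579 = 9.603 mg/L.
e^(−k_1 t) = e^(−0.351×1.147) = 0.6685; e^(−k_a t) = e^(−1.93×1.147) = 0.1092.
D = 9.603 × (0.6685 − 0.1092) + 2.44 × 0.1092 = 5.371 + 0.2665 = 5.637 mg/L.
DO = C_s − D = 8.55 − 5.637 = 2.913 mg/L.

DO ≈ 2.91 mg/L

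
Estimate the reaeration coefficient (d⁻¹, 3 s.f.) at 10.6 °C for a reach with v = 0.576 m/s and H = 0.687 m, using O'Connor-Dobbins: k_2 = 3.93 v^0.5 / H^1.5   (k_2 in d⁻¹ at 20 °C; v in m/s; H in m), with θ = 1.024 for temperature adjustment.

k_2 ≈ 4.19 d⁻¹

k_2(20) = 3.93 × 0.576^0.5 / 0.687^1.5 = 3.93 × 0.7589 / 0.5694 = 5.238 d⁻¹.
k_2(10.6) = 5.238 × 1.024^(10.6−20) = 5.238 × 0.8002 = 4.191 d⁻¹.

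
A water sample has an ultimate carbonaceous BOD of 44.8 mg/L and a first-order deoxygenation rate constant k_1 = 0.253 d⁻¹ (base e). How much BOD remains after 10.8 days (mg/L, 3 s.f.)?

L ≈ 2.91 mg/L

L_t = L₀ e^(−k_1 t) = 44.8 × e^(−0.253×10.8) = 44.8 × 0.06506 = 2.915 mg/L.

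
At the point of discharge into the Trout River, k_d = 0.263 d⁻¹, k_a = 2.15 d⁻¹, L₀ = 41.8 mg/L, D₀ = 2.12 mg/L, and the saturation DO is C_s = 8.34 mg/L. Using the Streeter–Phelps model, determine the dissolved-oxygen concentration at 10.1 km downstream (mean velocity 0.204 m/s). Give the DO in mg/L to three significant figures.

Travel time t = x/v = 10.1 km / (0.204 m/s) = 10100 m / 0.204 m/s = 49510 s = 0.5730 d.
k_d L₀/(k_a−k_d) = 0.263×41.8/(2.15−0.263) = 10.99/1.887 = 5.826 mg/L.
e^(−k_d t) = e^(−0.263×0.5730) = 0.8601; e^(−k_a t) = e^(−2.15×0.5730) = 0.2917.
D = 5.826 × (0.8601 − 0.2917) + 2.12 × 0.2917 = 3.311 + 0.6184 = 3.930 mg/L.
DO = C_s − D = 8.34 − 3.930 = 4.410 mg/L.

DO ≈ 4.41 mg/L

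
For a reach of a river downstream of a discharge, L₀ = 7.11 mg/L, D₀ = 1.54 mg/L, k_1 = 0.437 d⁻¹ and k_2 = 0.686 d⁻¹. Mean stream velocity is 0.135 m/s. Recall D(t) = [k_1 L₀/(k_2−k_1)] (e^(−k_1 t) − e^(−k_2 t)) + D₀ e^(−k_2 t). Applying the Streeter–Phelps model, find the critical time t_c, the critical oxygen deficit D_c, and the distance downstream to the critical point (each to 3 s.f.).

With k_2/k_1 = 1.570 and 1 − D₀(k_2−k_1)/(k_1 L₀) = 0.8766,
t_c = ln(1.570 × 0.8766) / (0.686 − 0.437) = ln(1.376) / 0.2490 = 0.3192/0.2490 = 1.282 d.
D_c = (k_1/k_2) L₀ e^(−k_1 t_c) = (0.437/0.686) × 7.11 × e^(−0.437×1.282) = 0.6370 × 7.11 × 0.5711 = 2.587 mg/L.
x_c = v t_c = 0.135 m/s × 1.282 d × 86400 s/d = 14950 m ≈ 15.0 km.

t_c ≈ 1.28 d; D_c ≈ 2.59 mg/L; x_c ≈ 15.0 km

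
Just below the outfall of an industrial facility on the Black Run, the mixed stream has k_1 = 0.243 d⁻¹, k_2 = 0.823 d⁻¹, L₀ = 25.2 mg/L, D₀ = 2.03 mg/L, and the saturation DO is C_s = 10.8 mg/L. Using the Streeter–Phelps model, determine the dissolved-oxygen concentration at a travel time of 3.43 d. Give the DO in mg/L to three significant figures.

k_1 L₀/(k_2−k_1) = 0.243×25.2/(0.823−0.243) = 6.124/0.5800 = 10.56 mg/L.
e^(−k_1 t) = e^(−0.243×3.430) = 0.4345; e^(−k_2 t) = e^(−0.823×3.430) = 0.05943.
D = 10.56 × (0.4345 − 0.05943) + 2.03 × 0.05943 = 3.960 + 0.1207 = 4.081 mg/L.
DO = C_s − D = 10.8 − 4.081 = 6.719 mg/L.

DO ≈ 6.72 mg/L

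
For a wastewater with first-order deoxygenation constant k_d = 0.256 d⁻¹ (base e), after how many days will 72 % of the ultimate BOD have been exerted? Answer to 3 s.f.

t ≈ 4.97 d

y/L₀ = 1 − e^(−k_d t) = 0.72 ⇒ e^(−k_d t) = 0.280
t = −ln(0.280) / 0.256 = 1.273 / 0.256 = 4.973 d.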